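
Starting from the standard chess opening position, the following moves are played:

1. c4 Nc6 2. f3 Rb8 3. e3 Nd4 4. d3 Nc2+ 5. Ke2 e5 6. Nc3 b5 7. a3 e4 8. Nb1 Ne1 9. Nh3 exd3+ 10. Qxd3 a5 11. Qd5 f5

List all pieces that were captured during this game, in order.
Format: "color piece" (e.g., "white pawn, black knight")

Tracking captures:
  exd3+: captured white pawn
  Qxd3: captured black pawn

white pawn, black pawn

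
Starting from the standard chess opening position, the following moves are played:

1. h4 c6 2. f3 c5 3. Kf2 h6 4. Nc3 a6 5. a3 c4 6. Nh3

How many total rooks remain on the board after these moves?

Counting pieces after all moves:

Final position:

  a b c d e f g h
  ─────────────────
8│♜ ♞ ♝ ♛ ♚ ♝ ♞ ♜│8
7│· ♟ · ♟ ♟ ♟ ♟ ·│7
6│♟ · · · · · · ♟│6
5│· · · · · · · ·│5
4│· · ♟ · · · · ♙│4
3│♙ · ♘ · · ♙ · ♘│3
2│· ♙ ♙ ♙ ♙ ♔ ♙ ·│2
1│♖ · ♗ ♕ · ♗ · ♖│1
  ─────────────────
  a b c d e f g h


4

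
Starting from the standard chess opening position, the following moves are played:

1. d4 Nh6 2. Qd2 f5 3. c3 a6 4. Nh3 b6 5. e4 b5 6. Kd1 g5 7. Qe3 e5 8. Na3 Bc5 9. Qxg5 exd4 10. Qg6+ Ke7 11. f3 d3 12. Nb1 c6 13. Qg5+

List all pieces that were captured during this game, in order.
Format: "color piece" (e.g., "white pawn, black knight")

Tracking captures:
  Qxg5: captured black pawn
  exd4: captured white pawn

black pawn, white pawn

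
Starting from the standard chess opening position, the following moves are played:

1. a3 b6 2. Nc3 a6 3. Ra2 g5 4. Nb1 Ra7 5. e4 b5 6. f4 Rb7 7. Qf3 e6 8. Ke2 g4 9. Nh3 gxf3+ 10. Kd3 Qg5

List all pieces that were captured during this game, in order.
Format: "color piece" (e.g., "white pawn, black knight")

Tracking captures:
  gxf3+: captured white queen

white queen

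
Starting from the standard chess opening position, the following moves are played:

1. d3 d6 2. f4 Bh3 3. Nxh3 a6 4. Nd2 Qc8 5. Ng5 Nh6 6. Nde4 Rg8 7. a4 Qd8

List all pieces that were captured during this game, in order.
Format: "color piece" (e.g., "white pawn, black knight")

Tracking captures:
  Nxh3: captured black bishop

black bishop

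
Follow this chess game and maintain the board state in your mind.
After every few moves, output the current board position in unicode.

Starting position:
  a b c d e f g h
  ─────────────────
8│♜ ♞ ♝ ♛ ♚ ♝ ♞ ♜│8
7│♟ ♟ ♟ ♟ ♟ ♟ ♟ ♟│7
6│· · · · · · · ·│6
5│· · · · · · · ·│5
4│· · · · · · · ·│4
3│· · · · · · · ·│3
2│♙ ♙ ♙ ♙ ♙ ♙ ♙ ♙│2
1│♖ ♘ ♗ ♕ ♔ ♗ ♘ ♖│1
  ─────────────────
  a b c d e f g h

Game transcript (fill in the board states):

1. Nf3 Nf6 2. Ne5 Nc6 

  a b c d e f g h
  ─────────────────
8│♜ · ♝ ♛ ♚ ♝ · ♜│8
7│♟ ♟ ♟ ♟ ♟ ♟ ♟ ♟│7
6│· · ♞ · · ♞ · ·│6
5│· · · · ♘ · · ·│5
4│· · · · · · · ·│4
3│· · · · · · · ·│3
2│♙ ♙ ♙ ♙ ♙ ♙ ♙ ♙│2
1│♖ ♘ ♗ ♕ ♔ ♗ · ♖│1
  ─────────────────
  a b c d e f g h

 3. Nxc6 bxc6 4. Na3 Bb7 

  a b c d e f g h
  ─────────────────
8│♜ · · ♛ ♚ ♝ · ♜│8
7│♟ ♝ ♟ ♟ ♟ ♟ ♟ ♟│7
6│· · ♟ · · ♞ · ·│6
5│· · · · · · · ·│5
4│· · · · · · · ·│4
3│♘ · · · · · · ·│3
2│♙ ♙ ♙ ♙ ♙ ♙ ♙ ♙│2
1│♖ · ♗ ♕ ♔ ♗ · ♖│1
  ─────────────────
  a b c d e f g h

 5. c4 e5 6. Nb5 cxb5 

  a b c d e f g h
  ─────────────────
8│♜ · · ♛ ♚ ♝ · ♜│8
7│♟ ♝ ♟ ♟ · ♟ ♟ ♟│7
6│· · · · · ♞ · ·│6
5│· ♟ · · ♟ · · ·│5
4│· · ♙ · · · · ·│4
3│· · · · · · · ·│3
2│♙ ♙ · ♙ ♙ ♙ ♙ ♙│2
1│♖ · ♗ ♕ ♔ ♗ · ♖│1
  ─────────────────
  a b c d e f g h



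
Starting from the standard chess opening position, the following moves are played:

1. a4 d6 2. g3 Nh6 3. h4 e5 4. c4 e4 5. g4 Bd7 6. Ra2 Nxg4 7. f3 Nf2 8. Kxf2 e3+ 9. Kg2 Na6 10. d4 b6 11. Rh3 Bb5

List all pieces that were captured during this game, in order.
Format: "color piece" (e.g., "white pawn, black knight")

Tracking captures:
  Nxg4: captured white pawn
  Kxf2: captured black knight

white pawn, black knight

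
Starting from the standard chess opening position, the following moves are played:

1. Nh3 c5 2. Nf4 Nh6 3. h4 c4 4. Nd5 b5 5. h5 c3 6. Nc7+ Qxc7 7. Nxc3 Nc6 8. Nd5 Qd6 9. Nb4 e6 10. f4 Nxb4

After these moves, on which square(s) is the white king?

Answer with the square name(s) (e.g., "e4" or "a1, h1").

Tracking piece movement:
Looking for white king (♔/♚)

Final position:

  a b c d e f g h
  ─────────────────
8│♜ · ♝ · ♚ ♝ · ♜│8
7│♟ · · ♟ · ♟ ♟ ♟│7
6│· · · ♛ ♟ · · ♞│6
5│· ♟ · · · · · ♙│5
4│· ♞ · · · ♙ · ·│4
3│· · · · · · · ·│3
2│♙ ♙ ♙ ♙ ♙ · ♙ ·│2
1│♖ · ♗ ♕ ♔ ♗ · ♖│1
  ─────────────────
  a b c d e f g h


e1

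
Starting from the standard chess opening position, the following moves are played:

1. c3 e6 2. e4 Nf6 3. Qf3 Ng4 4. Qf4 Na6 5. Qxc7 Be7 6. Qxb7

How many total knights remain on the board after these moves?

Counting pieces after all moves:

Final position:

  a b c d e f g h
  ─────────────────
8│♜ · ♝ ♛ ♚ · · ♜│8
7│♟ ♕ · ♟ ♝ ♟ ♟ ♟│7
6│♞ · · · ♟ · · ·│6
5│· · · · · · · ·│5
4│· · · · ♙ · ♞ ·│4
3│· · ♙ · · · · ·│3
2│♙ ♙ · ♙ · ♙ ♙ ♙│2
1│♖ ♘ ♗ · ♔ ♗ ♘ ♖│1
  ─────────────────
  a b c d e f g h


4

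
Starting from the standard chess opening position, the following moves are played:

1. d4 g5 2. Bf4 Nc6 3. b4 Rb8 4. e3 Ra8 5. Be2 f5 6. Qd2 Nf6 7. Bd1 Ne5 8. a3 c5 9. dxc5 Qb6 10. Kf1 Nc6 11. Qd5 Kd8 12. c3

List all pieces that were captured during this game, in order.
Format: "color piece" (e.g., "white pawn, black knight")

Tracking captures:
  dxc5: captured black pawn

black pawn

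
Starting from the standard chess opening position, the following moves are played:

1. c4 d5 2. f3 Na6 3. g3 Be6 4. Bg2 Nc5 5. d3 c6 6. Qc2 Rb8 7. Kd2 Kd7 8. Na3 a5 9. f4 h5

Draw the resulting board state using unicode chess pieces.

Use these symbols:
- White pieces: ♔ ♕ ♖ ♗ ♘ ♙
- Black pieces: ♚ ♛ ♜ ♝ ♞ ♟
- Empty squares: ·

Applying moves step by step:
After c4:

♜ ♞ ♝ ♛ ♚ ♝ ♞ ♜
♟ ♟ ♟ ♟ ♟ ♟ ♟ ♟
· · · · · · · ·
· · · · · · · ·
· · ♙ · · · · ·
· · · · · · · ·
♙ ♙ · ♙ ♙ ♙ ♙ ♙
♖ ♘ ♗ ♕ ♔ ♗ ♘ ♖


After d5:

♜ ♞ ♝ ♛ ♚ ♝ ♞ ♜
♟ ♟ ♟ · ♟ ♟ ♟ ♟
· · · · · · · ·
· · · ♟ · · · ·
· · ♙ · · · · ·
· · · · · · · ·
♙ ♙ · ♙ ♙ ♙ ♙ ♙
♖ ♘ ♗ ♕ ♔ ♗ ♘ ♖


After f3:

♜ ♞ ♝ ♛ ♚ ♝ ♞ ♜
♟ ♟ ♟ · ♟ ♟ ♟ ♟
· · · · · · · ·
· · · ♟ · · · ·
· · ♙ · · · · ·
· · · · · ♙ · ·
♙ ♙ · ♙ ♙ · ♙ ♙
♖ ♘ ♗ ♕ ♔ ♗ ♘ ♖


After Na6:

♜ · ♝ ♛ ♚ ♝ ♞ ♜
♟ ♟ ♟ · ♟ ♟ ♟ ♟
♞ · · · · · · ·
· · · ♟ · · · ·
· · ♙ · · · · ·
· · · · · ♙ · ·
♙ ♙ · ♙ ♙ · ♙ ♙
♖ ♘ ♗ ♕ ♔ ♗ ♘ ♖


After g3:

♜ · ♝ ♛ ♚ ♝ ♞ ♜
♟ ♟ ♟ · ♟ ♟ ♟ ♟
♞ · · · · · · ·
· · · ♟ · · · ·
· · ♙ · · · · ·
· · · · · ♙ ♙ ·
♙ ♙ · ♙ ♙ · · ♙
♖ ♘ ♗ ♕ ♔ ♗ ♘ ♖


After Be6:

♜ · · ♛ ♚ ♝ ♞ ♜
♟ ♟ ♟ · ♟ ♟ ♟ ♟
♞ · · · ♝ · · ·
· · · ♟ · · · ·
· · ♙ · · · · ·
· · · · · ♙ ♙ ·
♙ ♙ · ♙ ♙ · · ♙
♖ ♘ ♗ ♕ ♔ ♗ ♘ ♖


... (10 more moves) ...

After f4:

· ♜ · ♛ · ♝ ♞ ♜
· ♟ · ♚ ♟ ♟ ♟ ♟
· · ♟ · ♝ · · ·
♟ · ♞ ♟ · · · ·
· · ♙ · · ♙ · ·
♘ · · ♙ · · ♙ ·
♙ ♙ ♕ ♔ ♙ · ♗ ♙
♖ · ♗ · · · ♘ ♖


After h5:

· ♜ · ♛ · ♝ ♞ ♜
· ♟ · ♚ ♟ ♟ ♟ ·
· · ♟ · ♝ · · ·
♟ · ♞ ♟ · · · ♟
· · ♙ · · ♙ · ·
♘ · · ♙ · · ♙ ·
♙ ♙ ♕ ♔ ♙ · ♗ ♙
♖ · ♗ · · · ♘ ♖



  a b c d e f g h
  ─────────────────
8│· ♜ · ♛ · ♝ ♞ ♜│8
7│· ♟ · ♚ ♟ ♟ ♟ ·│7
6│· · ♟ · ♝ · · ·│6
5│♟ · ♞ ♟ · · · ♟│5
4│· · ♙ · · ♙ · ·│4
3│♘ · · ♙ · · ♙ ·│3
2│♙ ♙ ♕ ♔ ♙ · ♗ ♙│2
1│♖ · ♗ · · · ♘ ♖│1
  ─────────────────
  a b c d e f g h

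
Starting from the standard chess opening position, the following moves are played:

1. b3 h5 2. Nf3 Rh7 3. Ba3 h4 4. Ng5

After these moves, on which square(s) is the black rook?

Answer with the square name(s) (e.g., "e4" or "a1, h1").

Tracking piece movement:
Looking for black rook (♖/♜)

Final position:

  a b c d e f g h
  ─────────────────
8│♜ ♞ ♝ ♛ ♚ ♝ ♞ ·│8
7│♟ ♟ ♟ ♟ ♟ ♟ ♟ ♜│7
6│· · · · · · · ·│6
5│· · · · · · ♘ ·│5
4│· · · · · · · ♟│4
3│♗ ♙ · · · · · ·│3
2│♙ · ♙ ♙ ♙ ♙ ♙ ♙│2
1│♖ ♘ · ♕ ♔ ♗ · ♖│1
  ─────────────────
  a b c d e f g h


a8, h7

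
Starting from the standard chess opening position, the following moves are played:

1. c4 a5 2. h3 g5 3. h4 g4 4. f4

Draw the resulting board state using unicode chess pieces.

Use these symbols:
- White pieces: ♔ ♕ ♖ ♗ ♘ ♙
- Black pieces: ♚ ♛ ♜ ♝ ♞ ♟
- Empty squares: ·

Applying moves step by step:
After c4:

♜ ♞ ♝ ♛ ♚ ♝ ♞ ♜
♟ ♟ ♟ ♟ ♟ ♟ ♟ ♟
· · · · · · · ·
· · · · · · · ·
· · ♙ · · · · ·
· · · · · · · ·
♙ ♙ · ♙ ♙ ♙ ♙ ♙
♖ ♘ ♗ ♕ ♔ ♗ ♘ ♖


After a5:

♜ ♞ ♝ ♛ ♚ ♝ ♞ ♜
· ♟ ♟ ♟ ♟ ♟ ♟ ♟
· · · · · · · ·
♟ · · · · · · ·
· · ♙ · · · · ·
· · · · · · · ·
♙ ♙ · ♙ ♙ ♙ ♙ ♙
♖ ♘ ♗ ♕ ♔ ♗ ♘ ♖


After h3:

♜ ♞ ♝ ♛ ♚ ♝ ♞ ♜
· ♟ ♟ ♟ ♟ ♟ ♟ ♟
· · · · · · · ·
♟ · · · · · · ·
· · ♙ · · · · ·
· · · · · · · ♙
♙ ♙ · ♙ ♙ ♙ ♙ ·
♖ ♘ ♗ ♕ ♔ ♗ ♘ ♖


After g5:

♜ ♞ ♝ ♛ ♚ ♝ ♞ ♜
· ♟ ♟ ♟ ♟ ♟ · ♟
· · · · · · · ·
♟ · · · · · ♟ ·
· · ♙ · · · · ·
· · · · · · · ♙
♙ ♙ · ♙ ♙ ♙ ♙ ·
♖ ♘ ♗ ♕ ♔ ♗ ♘ ♖


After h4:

♜ ♞ ♝ ♛ ♚ ♝ ♞ ♜
· ♟ ♟ ♟ ♟ ♟ · ♟
· · · · · · · ·
♟ · · · · · ♟ ·
· · ♙ · · · · ♙
· · · · · · · ·
♙ ♙ · ♙ ♙ ♙ ♙ ·
♖ ♘ ♗ ♕ ♔ ♗ ♘ ♖


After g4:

♜ ♞ ♝ ♛ ♚ ♝ ♞ ♜
· ♟ ♟ ♟ ♟ ♟ · ♟
· · · · · · · ·
♟ · · · · · · ·
· · ♙ · · · ♟ ♙
· · · · · · · ·
♙ ♙ · ♙ ♙ ♙ ♙ ·
♖ ♘ ♗ ♕ ♔ ♗ ♘ ♖


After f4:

♜ ♞ ♝ ♛ ♚ ♝ ♞ ♜
· ♟ ♟ ♟ ♟ ♟ · ♟
· · · · · · · ·
♟ · · · · · · ·
· · ♙ · · ♙ ♟ ♙
· · · · · · · ·
♙ ♙ · ♙ ♙ · ♙ ·
♖ ♘ ♗ ♕ ♔ ♗ ♘ ♖



  a b c d e f g h
  ─────────────────
8│♜ ♞ ♝ ♛ ♚ ♝ ♞ ♜│8
7│· ♟ ♟ ♟ ♟ ♟ · ♟│7
6│· · · · · · · ·│6
5│♟ · · · · · · ·│5
4│· · ♙ · · ♙ ♟ ♙│4
3│· · · · · · · ·│3
2│♙ ♙ · ♙ ♙ · ♙ ·│2
1│♖ ♘ ♗ ♕ ♔ ♗ ♘ ♖│1
  ─────────────────
  a b c d e f g h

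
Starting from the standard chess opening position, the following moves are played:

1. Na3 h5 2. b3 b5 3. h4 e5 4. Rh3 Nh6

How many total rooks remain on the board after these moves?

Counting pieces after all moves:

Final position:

  a b c d e f g h
  ─────────────────
8│♜ ♞ ♝ ♛ ♚ ♝ · ♜│8
7│♟ · ♟ ♟ · ♟ ♟ ·│7
6│· · · · · · · ♞│6
5│· ♟ · · ♟ · · ♟│5
4│· · · · · · · ♙│4
3│♘ ♙ · · · · · ♖│3
2│♙ · ♙ ♙ ♙ ♙ ♙ ·│2
1│♖ · ♗ ♕ ♔ ♗ ♘ ·│1
  ─────────────────
  a b c d e f g h


4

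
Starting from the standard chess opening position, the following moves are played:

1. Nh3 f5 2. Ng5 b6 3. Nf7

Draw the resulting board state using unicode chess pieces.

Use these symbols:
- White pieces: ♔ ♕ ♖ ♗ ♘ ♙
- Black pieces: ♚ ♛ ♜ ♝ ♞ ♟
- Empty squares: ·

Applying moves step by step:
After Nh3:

♜ ♞ ♝ ♛ ♚ ♝ ♞ ♜
♟ ♟ ♟ ♟ ♟ ♟ ♟ ♟
· · · · · · · ·
· · · · · · · ·
· · · · · · · ·
· · · · · · · ♘
♙ ♙ ♙ ♙ ♙ ♙ ♙ ♙
♖ ♘ ♗ ♕ ♔ ♗ · ♖


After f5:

♜ ♞ ♝ ♛ ♚ ♝ ♞ ♜
♟ ♟ ♟ ♟ ♟ · ♟ ♟
· · · · · · · ·
· · · · · ♟ · ·
· · · · · · · ·
· · · · · · · ♘
♙ ♙ ♙ ♙ ♙ ♙ ♙ ♙
♖ ♘ ♗ ♕ ♔ ♗ · ♖


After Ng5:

♜ ♞ ♝ ♛ ♚ ♝ ♞ ♜
♟ ♟ ♟ ♟ ♟ · ♟ ♟
· · · · · · · ·
· · · · · ♟ ♘ ·
· · · · · · · ·
· · · · · · · ·
♙ ♙ ♙ ♙ ♙ ♙ ♙ ♙
♖ ♘ ♗ ♕ ♔ ♗ · ♖


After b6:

♜ ♞ ♝ ♛ ♚ ♝ ♞ ♜
♟ · ♟ ♟ ♟ · ♟ ♟
· ♟ · · · · · ·
· · · · · ♟ ♘ ·
· · · · · · · ·
· · · · · · · ·
♙ ♙ ♙ ♙ ♙ ♙ ♙ ♙
♖ ♘ ♗ ♕ ♔ ♗ · ♖


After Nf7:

♜ ♞ ♝ ♛ ♚ ♝ ♞ ♜
♟ · ♟ ♟ ♟ ♘ ♟ ♟
· ♟ · · · · · ·
· · · · · ♟ · ·
· · · · · · · ·
· · · · · · · ·
♙ ♙ ♙ ♙ ♙ ♙ ♙ ♙
♖ ♘ ♗ ♕ ♔ ♗ · ♖



  a b c d e f g h
  ─────────────────
8│♜ ♞ ♝ ♛ ♚ ♝ ♞ ♜│8
7│♟ · ♟ ♟ ♟ ♘ ♟ ♟│7
6│· ♟ · · · · · ·│6
5│· · · · · ♟ · ·│5
4│· · · · · · · ·│4
3│· · · · · · · ·│3
2│♙ ♙ ♙ ♙ ♙ ♙ ♙ ♙│2
1│♖ ♘ ♗ ♕ ♔ ♗ · ♖│1
  ─────────────────
  a b c d e f g h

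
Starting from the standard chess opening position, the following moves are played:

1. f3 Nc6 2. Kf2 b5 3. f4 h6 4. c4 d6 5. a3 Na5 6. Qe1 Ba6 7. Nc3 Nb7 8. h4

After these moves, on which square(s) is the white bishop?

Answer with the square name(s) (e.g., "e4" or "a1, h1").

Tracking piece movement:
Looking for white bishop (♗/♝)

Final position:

  a b c d e f g h
  ─────────────────
8│♜ · · ♛ ♚ ♝ ♞ ♜│8
7│♟ ♞ ♟ · ♟ ♟ ♟ ·│7
6│♝ · · ♟ · · · ♟│6
5│· ♟ · · · · · ·│5
4│· · ♙ · · ♙ · ♙│4
3│♙ · ♘ · · · · ·│3
2│· ♙ · ♙ ♙ ♔ ♙ ·│2
1│♖ · ♗ · ♕ ♗ ♘ ♖│1
  ─────────────────
  a b c d e f g h


c1, f1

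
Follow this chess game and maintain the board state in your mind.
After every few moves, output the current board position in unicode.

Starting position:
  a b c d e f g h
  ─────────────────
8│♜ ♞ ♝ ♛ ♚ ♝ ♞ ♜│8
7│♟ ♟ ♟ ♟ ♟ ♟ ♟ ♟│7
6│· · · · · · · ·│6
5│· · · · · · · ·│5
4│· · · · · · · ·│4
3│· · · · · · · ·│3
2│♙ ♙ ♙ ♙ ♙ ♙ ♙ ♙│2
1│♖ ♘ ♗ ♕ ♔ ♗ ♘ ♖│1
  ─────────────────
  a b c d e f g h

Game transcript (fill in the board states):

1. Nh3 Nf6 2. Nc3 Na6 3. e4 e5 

  a b c d e f g h
  ─────────────────
8│♜ · ♝ ♛ ♚ ♝ · ♜│8
7│♟ ♟ ♟ ♟ · ♟ ♟ ♟│7
6│♞ · · · · ♞ · ·│6
5│· · · · ♟ · · ·│5
4│· · · · ♙ · · ·│4
3│· · ♘ · · · · ♘│3
2│♙ ♙ ♙ ♙ · ♙ ♙ ♙│2
1│♖ · ♗ ♕ ♔ ♗ · ♖│1
  ─────────────────
  a b c d e f g h

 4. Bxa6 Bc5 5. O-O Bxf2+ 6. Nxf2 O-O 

  a b c d e f g h
  ─────────────────
8│♜ · ♝ ♛ · ♜ ♚ ·│8
7│♟ ♟ ♟ ♟ · ♟ ♟ ♟│7
6│♗ · · · · ♞ · ·│6
5│· · · · ♟ · · ·│5
4│· · · · ♙ · · ·│4
3│· · ♘ · · · · ·│3
2│♙ ♙ ♙ ♙ · ♘ ♙ ♙│2
1│♖ · ♗ ♕ · ♖ ♔ ·│1
  ─────────────────
  a b c d e f g h

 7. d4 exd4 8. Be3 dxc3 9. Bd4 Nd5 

  a b c d e f g h
  ─────────────────
8│♜ · ♝ ♛ · ♜ ♚ ·│8
7│♟ ♟ ♟ ♟ · ♟ ♟ ♟│7
6│♗ · · · · · · ·│6
5│· · · ♞ · · · ·│5
4│· · · ♗ ♙ · · ·│4
3│· · ♟ · · · · ·│3
2│♙ ♙ ♙ · · ♘ ♙ ♙│2
1│♖ · · ♕ · ♖ ♔ ·│1
  ─────────────────
  a b c d e f g h

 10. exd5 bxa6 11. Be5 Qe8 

  a b c d e f g h
  ─────────────────
8│♜ · ♝ · ♛ ♜ ♚ ·│8
7│♟ · ♟ ♟ · ♟ ♟ ♟│7
6│♟ · · · · · · ·│6
5│· · · ♙ ♗ · · ·│5
4│· · · · · · · ·│4
3│· · ♟ · · · · ·│3
2│♙ ♙ ♙ · · ♘ ♙ ♙│2
1│♖ · · ♕ · ♖ ♔ ·│1
  ─────────────────
  a b c d e f g h


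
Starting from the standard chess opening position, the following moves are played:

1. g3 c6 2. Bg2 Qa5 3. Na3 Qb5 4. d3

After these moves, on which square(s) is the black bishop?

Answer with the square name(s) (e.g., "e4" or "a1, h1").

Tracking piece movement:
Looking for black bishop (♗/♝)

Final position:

  a b c d e f g h
  ─────────────────
8│♜ ♞ ♝ · ♚ ♝ ♞ ♜│8
7│♟ ♟ · ♟ ♟ ♟ ♟ ♟│7
6│· · ♟ · · · · ·│6
5│· ♛ · · · · · ·│5
4│· · · · · · · ·│4
3│♘ · · ♙ · · ♙ ·│3
2│♙ ♙ ♙ · ♙ ♙ ♗ ♙│2
1│♖ · ♗ ♕ ♔ · ♘ ♖│1
  ─────────────────
  a b c d e f g h


c8, f8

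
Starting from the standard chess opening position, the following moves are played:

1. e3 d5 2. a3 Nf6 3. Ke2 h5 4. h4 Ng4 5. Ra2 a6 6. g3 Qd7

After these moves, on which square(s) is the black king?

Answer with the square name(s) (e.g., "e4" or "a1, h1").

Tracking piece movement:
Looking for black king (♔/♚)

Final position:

  a b c d e f g h
  ─────────────────
8│♜ ♞ ♝ · ♚ ♝ · ♜│8
7│· ♟ ♟ ♛ ♟ ♟ ♟ ·│7
6│♟ · · · · · · ·│6
5│· · · ♟ · · · ♟│5
4│· · · · · · ♞ ♙│4
3│♙ · · · ♙ · ♙ ·│3
2│♖ ♙ ♙ ♙ ♔ ♙ · ·│2
1│· ♘ ♗ ♕ · ♗ ♘ ♖│1
  ─────────────────
  a b c d e f g h


e8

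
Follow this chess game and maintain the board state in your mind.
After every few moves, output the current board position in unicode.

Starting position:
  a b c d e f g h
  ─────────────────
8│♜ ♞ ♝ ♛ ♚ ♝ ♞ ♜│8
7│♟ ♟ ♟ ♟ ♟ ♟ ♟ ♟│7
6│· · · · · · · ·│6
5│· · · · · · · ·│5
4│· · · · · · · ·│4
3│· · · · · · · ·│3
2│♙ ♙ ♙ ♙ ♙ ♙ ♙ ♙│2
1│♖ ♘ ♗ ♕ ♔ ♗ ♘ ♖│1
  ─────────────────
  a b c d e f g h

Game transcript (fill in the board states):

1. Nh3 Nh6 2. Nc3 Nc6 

  a b c d e f g h
  ─────────────────
8│♜ · ♝ ♛ ♚ ♝ · ♜│8
7│♟ ♟ ♟ ♟ ♟ ♟ ♟ ♟│7
6│· · ♞ · · · · ♞│6
5│· · · · · · · ·│5
4│· · · · · · · ·│4
3│· · ♘ · · · · ♘│3
2│♙ ♙ ♙ ♙ ♙ ♙ ♙ ♙│2
1│♖ · ♗ ♕ ♔ ♗ · ♖│1
  ─────────────────
  a b c d e f g h

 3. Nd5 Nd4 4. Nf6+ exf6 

  a b c d e f g h
  ─────────────────
8│♜ · ♝ ♛ ♚ ♝ · ♜│8
7│♟ ♟ ♟ ♟ · ♟ ♟ ♟│7
6│· · · · · ♟ · ♞│6
5│· · · · · · · ·│5
4│· · · ♞ · · · ·│4
3│· · · · · · · ♘│3
2│♙ ♙ ♙ ♙ ♙ ♙ ♙ ♙│2
1│♖ · ♗ ♕ ♔ ♗ · ♖│1
  ─────────────────
  a b c d e f g h

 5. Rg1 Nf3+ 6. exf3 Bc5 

  a b c d e f g h
  ─────────────────
8│♜ · ♝ ♛ ♚ · · ♜│8
7│♟ ♟ ♟ ♟ · ♟ ♟ ♟│7
6│· · · · · ♟ · ♞│6
5│· · ♝ · · · · ·│5
4│· · · · · · · ·│4
3│· · · · · ♙ · ♘│3
2│♙ ♙ ♙ ♙ · ♙ ♙ ♙│2
1│♖ · ♗ ♕ ♔ ♗ ♖ ·│1
  ─────────────────
  a b c d e f g h

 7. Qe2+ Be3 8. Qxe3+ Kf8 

  a b c d e f g h
  ─────────────────
8│♜ · ♝ ♛ · ♚ · ♜│8
7│♟ ♟ ♟ ♟ · ♟ ♟ ♟│7
6│· · · · · ♟ · ♞│6
5│· · · · · · · ·│5
4│· · · · · · · ·│4
3│· · · · ♕ ♙ · ♘│3
2│♙ ♙ ♙ ♙ · ♙ ♙ ♙│2
1│♖ · ♗ · ♔ ♗ ♖ ·│1
  ─────────────────
  a b c d e f g h



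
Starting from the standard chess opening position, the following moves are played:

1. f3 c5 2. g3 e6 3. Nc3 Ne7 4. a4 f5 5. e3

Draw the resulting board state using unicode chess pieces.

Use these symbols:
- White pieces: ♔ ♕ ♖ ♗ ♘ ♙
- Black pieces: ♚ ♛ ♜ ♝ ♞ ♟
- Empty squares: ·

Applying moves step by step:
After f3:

♜ ♞ ♝ ♛ ♚ ♝ ♞ ♜
♟ ♟ ♟ ♟ ♟ ♟ ♟ ♟
· · · · · · · ·
· · · · · · · ·
· · · · · · · ·
· · · · · ♙ · ·
♙ ♙ ♙ ♙ ♙ · ♙ ♙
♖ ♘ ♗ ♕ ♔ ♗ ♘ ♖


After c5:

♜ ♞ ♝ ♛ ♚ ♝ ♞ ♜
♟ ♟ · ♟ ♟ ♟ ♟ ♟
· · · · · · · ·
· · ♟ · · · · ·
· · · · · · · ·
· · · · · ♙ · ·
♙ ♙ ♙ ♙ ♙ · ♙ ♙
♖ ♘ ♗ ♕ ♔ ♗ ♘ ♖


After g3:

♜ ♞ ♝ ♛ ♚ ♝ ♞ ♜
♟ ♟ · ♟ ♟ ♟ ♟ ♟
· · · · · · · ·
· · ♟ · · · · ·
· · · · · · · ·
· · · · · ♙ ♙ ·
♙ ♙ ♙ ♙ ♙ · · ♙
♖ ♘ ♗ ♕ ♔ ♗ ♘ ♖


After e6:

♜ ♞ ♝ ♛ ♚ ♝ ♞ ♜
♟ ♟ · ♟ · ♟ ♟ ♟
· · · · ♟ · · ·
· · ♟ · · · · ·
· · · · · · · ·
· · · · · ♙ ♙ ·
♙ ♙ ♙ ♙ ♙ · · ♙
♖ ♘ ♗ ♕ ♔ ♗ ♘ ♖


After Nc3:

♜ ♞ ♝ ♛ ♚ ♝ ♞ ♜
♟ ♟ · ♟ · ♟ ♟ ♟
· · · · ♟ · · ·
· · ♟ · · · · ·
· · · · · · · ·
· · ♘ · · ♙ ♙ ·
♙ ♙ ♙ ♙ ♙ · · ♙
♖ · ♗ ♕ ♔ ♗ ♘ ♖


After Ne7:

♜ ♞ ♝ ♛ ♚ ♝ · ♜
♟ ♟ · ♟ ♞ ♟ ♟ ♟
· · · · ♟ · · ·
· · ♟ · · · · ·
· · · · · · · ·
· · ♘ · · ♙ ♙ ·
♙ ♙ ♙ ♙ ♙ · · ♙
♖ · ♗ ♕ ♔ ♗ ♘ ♖


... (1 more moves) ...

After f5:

♜ ♞ ♝ ♛ ♚ ♝ · ♜
♟ ♟ · ♟ ♞ · ♟ ♟
· · · · ♟ · · ·
· · ♟ · · ♟ · ·
♙ · · · · · · ·
· · ♘ · · ♙ ♙ ·
· ♙ ♙ ♙ ♙ · · ♙
♖ · ♗ ♕ ♔ ♗ ♘ ♖


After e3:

♜ ♞ ♝ ♛ ♚ ♝ · ♜
♟ ♟ · ♟ ♞ · ♟ ♟
· · · · ♟ · · ·
· · ♟ · · ♟ · ·
♙ · · · · · · ·
· · ♘ · ♙ ♙ ♙ ·
· ♙ ♙ ♙ · · · ♙
♖ · ♗ ♕ ♔ ♗ ♘ ♖



  a b c d e f g h
  ─────────────────
8│♜ ♞ ♝ ♛ ♚ ♝ · ♜│8
7│♟ ♟ · ♟ ♞ · ♟ ♟│7
6│· · · · ♟ · · ·│6
5│· · ♟ · · ♟ · ·│5
4│♙ · · · · · · ·│4
3│· · ♘ · ♙ ♙ ♙ ·│3
2│· ♙ ♙ ♙ · · · ♙│2
1│♖ · ♗ ♕ ♔ ♗ ♘ ♖│1
  ─────────────────
  a b c d e f g h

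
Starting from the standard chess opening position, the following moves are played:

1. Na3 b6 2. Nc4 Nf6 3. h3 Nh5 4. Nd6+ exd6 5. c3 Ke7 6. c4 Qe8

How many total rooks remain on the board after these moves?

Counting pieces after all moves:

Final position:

  a b c d e f g h
  ─────────────────
8│♜ ♞ ♝ · ♛ ♝ · ♜│8
7│♟ · ♟ ♟ ♚ ♟ ♟ ♟│7
6│· ♟ · ♟ · · · ·│6
5│· · · · · · · ♞│5
4│· · ♙ · · · · ·│4
3│· · · · · · · ♙│3
2│♙ ♙ · ♙ ♙ ♙ ♙ ·│2
1│♖ · ♗ ♕ ♔ ♗ ♘ ♖│1
  ─────────────────
  a b c d e f g h


4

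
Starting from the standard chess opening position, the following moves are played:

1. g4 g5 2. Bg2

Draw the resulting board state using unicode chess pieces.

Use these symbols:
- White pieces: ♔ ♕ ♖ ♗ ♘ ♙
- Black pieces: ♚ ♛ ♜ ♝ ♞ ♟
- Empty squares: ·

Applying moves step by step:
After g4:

♜ ♞ ♝ ♛ ♚ ♝ ♞ ♜
♟ ♟ ♟ ♟ ♟ ♟ ♟ ♟
· · · · · · · ·
· · · · · · · ·
· · · · · · ♙ ·
· · · · · · · ·
♙ ♙ ♙ ♙ ♙ ♙ · ♙
♖ ♘ ♗ ♕ ♔ ♗ ♘ ♖


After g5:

♜ ♞ ♝ ♛ ♚ ♝ ♞ ♜
♟ ♟ ♟ ♟ ♟ ♟ · ♟
· · · · · · · ·
· · · · · · ♟ ·
· · · · · · ♙ ·
· · · · · · · ·
♙ ♙ ♙ ♙ ♙ ♙ · ♙
♖ ♘ ♗ ♕ ♔ ♗ ♘ ♖


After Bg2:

♜ ♞ ♝ ♛ ♚ ♝ ♞ ♜
♟ ♟ ♟ ♟ ♟ ♟ · ♟
· · · · · · · ·
· · · · · · ♟ ·
· · · · · · ♙ ·
· · · · · · · ·
♙ ♙ ♙ ♙ ♙ ♙ ♗ ♙
♖ ♘ ♗ ♕ ♔ · ♘ ♖



  a b c d e f g h
  ─────────────────
8│♜ ♞ ♝ ♛ ♚ ♝ ♞ ♜│8
7│♟ ♟ ♟ ♟ ♟ ♟ · ♟│7
6│· · · · · · · ·│6
5│· · · · · · ♟ ·│5
4│· · · · · · ♙ ·│4
3│· · · · · · · ·│3
2│♙ ♙ ♙ ♙ ♙ ♙ ♗ ♙│2
1│♖ ♘ ♗ ♕ ♔ · ♘ ♖│1
  ─────────────────
  a b c d e f g h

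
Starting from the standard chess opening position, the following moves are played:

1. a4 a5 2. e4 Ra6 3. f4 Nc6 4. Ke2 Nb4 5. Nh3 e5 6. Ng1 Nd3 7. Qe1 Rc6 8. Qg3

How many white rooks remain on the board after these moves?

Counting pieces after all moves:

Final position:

  a b c d e f g h
  ─────────────────
8│· · ♝ ♛ ♚ ♝ ♞ ♜│8
7│· ♟ ♟ ♟ · ♟ ♟ ♟│7
6│· · ♜ · · · · ·│6
5│♟ · · · ♟ · · ·│5
4│♙ · · · ♙ ♙ · ·│4
3│· · · ♞ · · ♕ ·│3
2│· ♙ ♙ ♙ ♔ · ♙ ♙│2
1│♖ ♘ ♗ · · ♗ ♘ ♖│1
  ─────────────────
  a b c d e f g h


2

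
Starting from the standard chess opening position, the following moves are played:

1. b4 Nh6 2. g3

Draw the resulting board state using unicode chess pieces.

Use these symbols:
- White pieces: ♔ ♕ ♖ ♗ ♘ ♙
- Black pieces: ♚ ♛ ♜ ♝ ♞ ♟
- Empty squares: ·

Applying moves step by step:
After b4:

♜ ♞ ♝ ♛ ♚ ♝ ♞ ♜
♟ ♟ ♟ ♟ ♟ ♟ ♟ ♟
· · · · · · · ·
· · · · · · · ·
· ♙ · · · · · ·
· · · · · · · ·
♙ · ♙ ♙ ♙ ♙ ♙ ♙
♖ ♘ ♗ ♕ ♔ ♗ ♘ ♖


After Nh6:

♜ ♞ ♝ ♛ ♚ ♝ · ♜
♟ ♟ ♟ ♟ ♟ ♟ ♟ ♟
· · · · · · · ♞
· · · · · · · ·
· ♙ · · · · · ·
· · · · · · · ·
♙ · ♙ ♙ ♙ ♙ ♙ ♙
♖ ♘ ♗ ♕ ♔ ♗ ♘ ♖


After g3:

♜ ♞ ♝ ♛ ♚ ♝ · ♜
♟ ♟ ♟ ♟ ♟ ♟ ♟ ♟
· · · · · · · ♞
· · · · · · · ·
· ♙ · · · · · ·
· · · · · · ♙ ·
♙ · ♙ ♙ ♙ ♙ · ♙
♖ ♘ ♗ ♕ ♔ ♗ ♘ ♖



  a b c d e f g h
  ─────────────────
8│♜ ♞ ♝ ♛ ♚ ♝ · ♜│8
7│♟ ♟ ♟ ♟ ♟ ♟ ♟ ♟│7
6│· · · · · · · ♞│6
5│· · · · · · · ·│5
4│· ♙ · · · · · ·│4
3│· · · · · · ♙ ·│3
2│♙ · ♙ ♙ ♙ ♙ · ♙│2
1│♖ ♘ ♗ ♕ ♔ ♗ ♘ ♖│1
  ─────────────────
  a b c d e f g h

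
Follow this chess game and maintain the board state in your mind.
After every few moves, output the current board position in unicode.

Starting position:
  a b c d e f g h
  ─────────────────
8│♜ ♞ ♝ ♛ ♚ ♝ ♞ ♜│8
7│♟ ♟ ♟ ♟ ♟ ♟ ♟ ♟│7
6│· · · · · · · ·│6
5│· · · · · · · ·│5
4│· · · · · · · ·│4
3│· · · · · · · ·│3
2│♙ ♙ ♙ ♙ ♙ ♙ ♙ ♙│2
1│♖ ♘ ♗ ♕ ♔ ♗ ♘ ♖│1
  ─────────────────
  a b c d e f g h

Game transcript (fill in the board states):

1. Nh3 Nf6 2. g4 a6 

  a b c d e f g h
  ─────────────────
8│♜ ♞ ♝ ♛ ♚ ♝ · ♜│8
7│· ♟ ♟ ♟ ♟ ♟ ♟ ♟│7
6│♟ · · · · ♞ · ·│6
5│· · · · · · · ·│5
4│· · · · · · ♙ ·│4
3│· · · · · · · ♘│3
2│♙ ♙ ♙ ♙ ♙ ♙ · ♙│2
1│♖ ♘ ♗ ♕ ♔ ♗ · ♖│1
  ─────────────────
  a b c d e f g h

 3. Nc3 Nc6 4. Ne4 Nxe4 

  a b c d e f g h
  ─────────────────
8│♜ · ♝ ♛ ♚ ♝ · ♜│8
7│· ♟ ♟ ♟ ♟ ♟ ♟ ♟│7
6│♟ · ♞ · · · · ·│6
5│· · · · · · · ·│5
4│· · · · ♞ · ♙ ·│4
3│· · · · · · · ♘│3
2│♙ ♙ ♙ ♙ ♙ ♙ · ♙│2
1│♖ · ♗ ♕ ♔ ♗ · ♖│1
  ─────────────────
  a b c d e f g h

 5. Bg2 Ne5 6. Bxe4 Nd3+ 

  a b c d e f g h
  ─────────────────
8│♜ · ♝ ♛ ♚ ♝ · ♜│8
7│· ♟ ♟ ♟ ♟ ♟ ♟ ♟│7
6│♟ · · · · · · ·│6
5│· · · · · · · ·│5
4│· · · · ♗ · ♙ ·│4
3│· · · ♞ · · · ♘│3
2│♙ ♙ ♙ ♙ ♙ ♙ · ♙│2
1│♖ · ♗ ♕ ♔ · · ♖│1
  ─────────────────
  a b c d e f g h

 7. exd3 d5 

  a b c d e f g h
  ─────────────────
8│♜ · ♝ ♛ ♚ ♝ · ♜│8
7│· ♟ ♟ · ♟ ♟ ♟ ♟│7
6│♟ · · · · · · ·│6
5│· · · ♟ · · · ·│5
4│· · · · ♗ · ♙ ·│4
3│· · · ♙ · · · ♘│3
2│♙ ♙ ♙ ♙ · ♙ · ♙│2
1│♖ · ♗ ♕ ♔ · · ♖│1
  ─────────────────
  a b c d e f g h


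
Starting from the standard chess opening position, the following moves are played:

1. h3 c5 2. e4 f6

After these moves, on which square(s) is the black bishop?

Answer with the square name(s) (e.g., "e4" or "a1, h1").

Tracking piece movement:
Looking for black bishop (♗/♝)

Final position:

  a b c d e f g h
  ─────────────────
8│♜ ♞ ♝ ♛ ♚ ♝ ♞ ♜│8
7│♟ ♟ · ♟ ♟ · ♟ ♟│7
6│· · · · · ♟ · ·│6
5│· · ♟ · · · · ·│5
4│· · · · ♙ · · ·│4
3│· · · · · · · ♙│3
2│♙ ♙ ♙ ♙ · ♙ ♙ ·│2
1│♖ ♘ ♗ ♕ ♔ ♗ ♘ ♖│1
  ─────────────────
  a b c d e f g h


c8, f8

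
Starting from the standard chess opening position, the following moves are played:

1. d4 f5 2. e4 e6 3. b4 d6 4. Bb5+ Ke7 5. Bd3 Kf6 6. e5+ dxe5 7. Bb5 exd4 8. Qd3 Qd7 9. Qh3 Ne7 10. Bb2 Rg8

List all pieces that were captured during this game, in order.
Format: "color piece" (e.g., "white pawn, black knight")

Tracking captures:
  dxe5: captured white pawn
  exd4: captured white pawn

white pawn, white pawn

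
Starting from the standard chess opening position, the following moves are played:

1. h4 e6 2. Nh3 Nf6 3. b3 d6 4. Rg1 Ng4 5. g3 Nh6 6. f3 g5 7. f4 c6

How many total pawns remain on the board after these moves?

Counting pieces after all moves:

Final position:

  a b c d e f g h
  ─────────────────
8│♜ ♞ ♝ ♛ ♚ ♝ · ♜│8
7│♟ ♟ · · · ♟ · ♟│7
6│· · ♟ ♟ ♟ · · ♞│6
5│· · · · · · ♟ ·│5
4│· · · · · ♙ · ♙│4
3│· ♙ · · · · ♙ ♘│3
2│♙ · ♙ ♙ ♙ · · ·│2
1│♖ ♘ ♗ ♕ ♔ ♗ ♖ ·│1
  ─────────────────
  a b c d e f g h


16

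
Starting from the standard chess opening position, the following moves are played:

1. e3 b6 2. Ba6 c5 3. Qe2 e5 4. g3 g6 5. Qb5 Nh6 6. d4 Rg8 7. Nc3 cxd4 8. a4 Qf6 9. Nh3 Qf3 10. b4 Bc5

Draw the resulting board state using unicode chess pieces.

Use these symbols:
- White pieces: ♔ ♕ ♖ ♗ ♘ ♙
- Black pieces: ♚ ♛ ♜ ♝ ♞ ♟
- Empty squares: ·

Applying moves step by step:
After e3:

♜ ♞ ♝ ♛ ♚ ♝ ♞ ♜
♟ ♟ ♟ ♟ ♟ ♟ ♟ ♟
· · · · · · · ·
· · · · · · · ·
· · · · · · · ·
· · · · ♙ · · ·
♙ ♙ ♙ ♙ · ♙ ♙ ♙
♖ ♘ ♗ ♕ ♔ ♗ ♘ ♖


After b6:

♜ ♞ ♝ ♛ ♚ ♝ ♞ ♜
♟ · ♟ ♟ ♟ ♟ ♟ ♟
· ♟ · · · · · ·
· · · · · · · ·
· · · · · · · ·
· · · · ♙ · · ·
♙ ♙ ♙ ♙ · ♙ ♙ ♙
♖ ♘ ♗ ♕ ♔ ♗ ♘ ♖


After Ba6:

♜ ♞ ♝ ♛ ♚ ♝ ♞ ♜
♟ · ♟ ♟ ♟ ♟ ♟ ♟
♗ ♟ · · · · · ·
· · · · · · · ·
· · · · · · · ·
· · · · ♙ · · ·
♙ ♙ ♙ ♙ · ♙ ♙ ♙
♖ ♘ ♗ ♕ ♔ · ♘ ♖


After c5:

♜ ♞ ♝ ♛ ♚ ♝ ♞ ♜
♟ · · ♟ ♟ ♟ ♟ ♟
♗ ♟ · · · · · ·
· · ♟ · · · · ·
· · · · · · · ·
· · · · ♙ · · ·
♙ ♙ ♙ ♙ · ♙ ♙ ♙
♖ ♘ ♗ ♕ ♔ · ♘ ♖


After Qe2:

♜ ♞ ♝ ♛ ♚ ♝ ♞ ♜
♟ · · ♟ ♟ ♟ ♟ ♟
♗ ♟ · · · · · ·
· · ♟ · · · · ·
· · · · · · · ·
· · · · ♙ · · ·
♙ ♙ ♙ ♙ ♕ ♙ ♙ ♙
♖ ♘ ♗ · ♔ · ♘ ♖


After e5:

♜ ♞ ♝ ♛ ♚ ♝ ♞ ♜
♟ · · ♟ · ♟ ♟ ♟
♗ ♟ · · · · · ·
· · ♟ · ♟ · · ·
· · · · · · · ·
· · · · ♙ · · ·
♙ ♙ ♙ ♙ ♕ ♙ ♙ ♙
♖ ♘ ♗ · ♔ · ♘ ♖


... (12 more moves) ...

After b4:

♜ ♞ ♝ · ♚ ♝ ♜ ·
♟ · · ♟ · ♟ · ♟
♗ ♟ · · · · ♟ ♞
· ♕ · · ♟ · · ·
♙ ♙ · ♟ · · · ·
· · ♘ · ♙ ♛ ♙ ♘
· · ♙ · · ♙ · ♙
♖ · ♗ · ♔ · · ♖


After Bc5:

♜ ♞ ♝ · ♚ · ♜ ·
♟ · · ♟ · ♟ · ♟
♗ ♟ · · · · ♟ ♞
· ♕ ♝ · ♟ · · ·
♙ ♙ · ♟ · · · ·
· · ♘ · ♙ ♛ ♙ ♘
· · ♙ · · ♙ · ♙
♖ · ♗ · ♔ · · ♖



  a b c d e f g h
  ─────────────────
8│♜ ♞ ♝ · ♚ · ♜ ·│8
7│♟ · · ♟ · ♟ · ♟│7
6│♗ ♟ · · · · ♟ ♞│6
5│· ♕ ♝ · ♟ · · ·│5
4│♙ ♙ · ♟ · · · ·│4
3│· · ♘ · ♙ ♛ ♙ ♘│3
2│· · ♙ · · ♙ · ♙│2
1│♖ · ♗ · ♔ · · ♖│1
  ─────────────────
  a b c d e f g h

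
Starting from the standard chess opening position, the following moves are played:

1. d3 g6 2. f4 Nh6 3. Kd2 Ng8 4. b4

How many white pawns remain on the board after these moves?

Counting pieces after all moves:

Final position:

  a b c d e f g h
  ─────────────────
8│♜ ♞ ♝ ♛ ♚ ♝ ♞ ♜│8
7│♟ ♟ ♟ ♟ ♟ ♟ · ♟│7
6│· · · · · · ♟ ·│6
5│· · · · · · · ·│5
4│· ♙ · · · ♙ · ·│4
3│· · · ♙ · · · ·│3
2│♙ · ♙ ♔ ♙ · ♙ ♙│2
1│♖ ♘ ♗ ♕ · ♗ ♘ ♖│1
  ─────────────────
  a b c d e f g h


8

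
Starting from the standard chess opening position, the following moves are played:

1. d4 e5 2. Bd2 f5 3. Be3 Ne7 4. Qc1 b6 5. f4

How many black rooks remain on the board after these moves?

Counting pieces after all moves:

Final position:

  a b c d e f g h
  ─────────────────
8│♜ ♞ ♝ ♛ ♚ ♝ · ♜│8
7│♟ · ♟ ♟ ♞ · ♟ ♟│7
6│· ♟ · · · · · ·│6
5│· · · · ♟ ♟ · ·│5
4│· · · ♙ · ♙ · ·│4
3│· · · · ♗ · · ·│3
2│♙ ♙ ♙ · ♙ · ♙ ♙│2
1│♖ ♘ ♕ · ♔ ♗ ♘ ♖│1
  ─────────────────
  a b c d e f g h


2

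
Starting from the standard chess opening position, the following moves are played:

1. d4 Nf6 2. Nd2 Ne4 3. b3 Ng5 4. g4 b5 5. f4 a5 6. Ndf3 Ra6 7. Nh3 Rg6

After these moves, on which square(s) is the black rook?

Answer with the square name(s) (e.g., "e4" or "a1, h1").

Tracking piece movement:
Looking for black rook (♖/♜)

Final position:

  a b c d e f g h
  ─────────────────
8│· ♞ ♝ ♛ ♚ ♝ · ♜│8
7│· · ♟ ♟ ♟ ♟ ♟ ♟│7
6│· · · · · · ♜ ·│6
5│♟ ♟ · · · · ♞ ·│5
4│· · · ♙ · ♙ ♙ ·│4
3│· ♙ · · · ♘ · ♘│3
2│♙ · ♙ · ♙ · · ♙│2
1│♖ · ♗ ♕ ♔ ♗ · ♖│1
  ─────────────────
  a b c d e f g h


g6, h8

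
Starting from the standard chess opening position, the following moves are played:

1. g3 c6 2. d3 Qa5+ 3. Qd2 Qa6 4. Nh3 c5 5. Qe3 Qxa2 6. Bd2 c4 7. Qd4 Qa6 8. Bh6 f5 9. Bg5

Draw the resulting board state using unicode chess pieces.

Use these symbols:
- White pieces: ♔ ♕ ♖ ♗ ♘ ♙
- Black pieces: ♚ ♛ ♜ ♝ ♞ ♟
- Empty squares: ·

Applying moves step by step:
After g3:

♜ ♞ ♝ ♛ ♚ ♝ ♞ ♜
♟ ♟ ♟ ♟ ♟ ♟ ♟ ♟
· · · · · · · ·
· · · · · · · ·
· · · · · · · ·
· · · · · · ♙ ·
♙ ♙ ♙ ♙ ♙ ♙ · ♙
♖ ♘ ♗ ♕ ♔ ♗ ♘ ♖


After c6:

♜ ♞ ♝ ♛ ♚ ♝ ♞ ♜
♟ ♟ · ♟ ♟ ♟ ♟ ♟
· · ♟ · · · · ·
· · · · · · · ·
· · · · · · · ·
· · · · · · ♙ ·
♙ ♙ ♙ ♙ ♙ ♙ · ♙
♖ ♘ ♗ ♕ ♔ ♗ ♘ ♖


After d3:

♜ ♞ ♝ ♛ ♚ ♝ ♞ ♜
♟ ♟ · ♟ ♟ ♟ ♟ ♟
· · ♟ · · · · ·
· · · · · · · ·
· · · · · · · ·
· · · ♙ · · ♙ ·
♙ ♙ ♙ · ♙ ♙ · ♙
♖ ♘ ♗ ♕ ♔ ♗ ♘ ♖


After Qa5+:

♜ ♞ ♝ · ♚ ♝ ♞ ♜
♟ ♟ · ♟ ♟ ♟ ♟ ♟
· · ♟ · · · · ·
♛ · · · · · · ·
· · · · · · · ·
· · · ♙ · · ♙ ·
♙ ♙ ♙ · ♙ ♙ · ♙
♖ ♘ ♗ ♕ ♔ ♗ ♘ ♖


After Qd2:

♜ ♞ ♝ · ♚ ♝ ♞ ♜
♟ ♟ · ♟ ♟ ♟ ♟ ♟
· · ♟ · · · · ·
♛ · · · · · · ·
· · · · · · · ·
· · · ♙ · · ♙ ·
♙ ♙ ♙ ♕ ♙ ♙ · ♙
♖ ♘ ♗ · ♔ ♗ ♘ ♖


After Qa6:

♜ ♞ ♝ · ♚ ♝ ♞ ♜
♟ ♟ · ♟ ♟ ♟ ♟ ♟
♛ · ♟ · · · · ·
· · · · · · · ·
· · · · · · · ·
· · · ♙ · · ♙ ·
♙ ♙ ♙ ♕ ♙ ♙ · ♙
♖ ♘ ♗ · ♔ ♗ ♘ ♖


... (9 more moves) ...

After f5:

♜ ♞ ♝ · ♚ ♝ ♞ ♜
♟ ♟ · ♟ ♟ · ♟ ♟
♛ · · · · · · ♗
· · · · · ♟ · ·
· · ♟ ♕ · · · ·
· · · ♙ · · ♙ ♘
· ♙ ♙ · ♙ ♙ · ♙
♖ ♘ · · ♔ ♗ · ♖


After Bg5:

♜ ♞ ♝ · ♚ ♝ ♞ ♜
♟ ♟ · ♟ ♟ · ♟ ♟
♛ · · · · · · ·
· · · · · ♟ ♗ ·
· · ♟ ♕ · · · ·
· · · ♙ · · ♙ ♘
· ♙ ♙ · ♙ ♙ · ♙
♖ ♘ · · ♔ ♗ · ♖



  a b c d e f g h
  ─────────────────
8│♜ ♞ ♝ · ♚ ♝ ♞ ♜│8
7│♟ ♟ · ♟ ♟ · ♟ ♟│7
6│♛ · · · · · · ·│6
5│· · · · · ♟ ♗ ·│5
4│· · ♟ ♕ · · · ·│4
3│· · · ♙ · · ♙ ♘│3
2│· ♙ ♙ · ♙ ♙ · ♙│2
1│♖ ♘ · · ♔ ♗ · ♖│1
  ─────────────────
  a b c d e f g h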